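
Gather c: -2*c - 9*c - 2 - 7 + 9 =-11*c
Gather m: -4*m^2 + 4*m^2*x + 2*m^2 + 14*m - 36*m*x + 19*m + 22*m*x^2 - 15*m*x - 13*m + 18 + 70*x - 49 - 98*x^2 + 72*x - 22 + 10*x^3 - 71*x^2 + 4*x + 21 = m^2*(4*x - 2) + m*(22*x^2 - 51*x + 20) + 10*x^3 - 169*x^2 + 146*x - 32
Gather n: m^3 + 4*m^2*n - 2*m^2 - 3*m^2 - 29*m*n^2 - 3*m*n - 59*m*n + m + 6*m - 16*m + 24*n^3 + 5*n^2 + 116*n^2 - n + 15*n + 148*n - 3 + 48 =m^3 - 5*m^2 - 9*m + 24*n^3 + n^2*(121 - 29*m) + n*(4*m^2 - 62*m + 162) + 45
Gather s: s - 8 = s - 8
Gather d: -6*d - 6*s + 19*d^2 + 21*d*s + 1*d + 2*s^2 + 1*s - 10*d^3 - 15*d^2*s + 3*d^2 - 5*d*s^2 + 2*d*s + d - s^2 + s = -10*d^3 + d^2*(22 - 15*s) + d*(-5*s^2 + 23*s - 4) + s^2 - 4*s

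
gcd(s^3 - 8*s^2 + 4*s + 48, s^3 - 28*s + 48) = s - 4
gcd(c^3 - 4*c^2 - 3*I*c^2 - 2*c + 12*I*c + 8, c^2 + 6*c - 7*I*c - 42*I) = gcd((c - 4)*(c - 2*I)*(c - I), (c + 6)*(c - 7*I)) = 1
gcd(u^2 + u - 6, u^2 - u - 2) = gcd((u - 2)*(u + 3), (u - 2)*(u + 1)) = u - 2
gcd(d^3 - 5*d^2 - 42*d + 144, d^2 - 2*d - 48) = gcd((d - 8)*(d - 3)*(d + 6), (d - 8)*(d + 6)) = d^2 - 2*d - 48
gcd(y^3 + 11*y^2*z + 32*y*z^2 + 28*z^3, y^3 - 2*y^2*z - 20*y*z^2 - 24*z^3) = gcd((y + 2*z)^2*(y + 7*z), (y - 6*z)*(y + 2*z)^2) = y^2 + 4*y*z + 4*z^2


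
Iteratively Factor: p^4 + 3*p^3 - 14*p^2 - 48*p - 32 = (p + 2)*(p^3 + p^2 - 16*p - 16) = (p + 2)*(p + 4)*(p^2 - 3*p - 4) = (p + 1)*(p + 2)*(p + 4)*(p - 4)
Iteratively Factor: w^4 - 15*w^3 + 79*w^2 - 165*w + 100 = (w - 4)*(w^3 - 11*w^2 + 35*w - 25) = (w - 5)*(w - 4)*(w^2 - 6*w + 5) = (w - 5)*(w - 4)*(w - 1)*(w - 5)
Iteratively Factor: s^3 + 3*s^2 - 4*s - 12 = (s + 3)*(s^2 - 4) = (s - 2)*(s + 3)*(s + 2)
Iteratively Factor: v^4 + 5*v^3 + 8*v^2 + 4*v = (v + 1)*(v^3 + 4*v^2 + 4*v) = (v + 1)*(v + 2)*(v^2 + 2*v) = v*(v + 1)*(v + 2)*(v + 2)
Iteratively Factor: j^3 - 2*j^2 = (j - 2)*(j^2) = j*(j - 2)*(j)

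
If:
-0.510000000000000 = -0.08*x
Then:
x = 6.38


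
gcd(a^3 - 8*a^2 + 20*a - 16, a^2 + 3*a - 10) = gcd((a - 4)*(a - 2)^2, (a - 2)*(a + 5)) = a - 2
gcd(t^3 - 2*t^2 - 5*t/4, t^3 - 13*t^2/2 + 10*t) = t^2 - 5*t/2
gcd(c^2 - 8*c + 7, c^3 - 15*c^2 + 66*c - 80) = 1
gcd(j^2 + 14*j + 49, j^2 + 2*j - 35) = j + 7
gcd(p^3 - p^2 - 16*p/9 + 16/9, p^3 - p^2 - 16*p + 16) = p - 1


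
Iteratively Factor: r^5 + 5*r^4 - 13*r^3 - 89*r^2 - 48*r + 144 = (r - 1)*(r^4 + 6*r^3 - 7*r^2 - 96*r - 144) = (r - 1)*(r + 4)*(r^3 + 2*r^2 - 15*r - 36) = (r - 4)*(r - 1)*(r + 4)*(r^2 + 6*r + 9) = (r - 4)*(r - 1)*(r + 3)*(r + 4)*(r + 3)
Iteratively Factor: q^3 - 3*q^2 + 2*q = (q)*(q^2 - 3*q + 2) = q*(q - 2)*(q - 1)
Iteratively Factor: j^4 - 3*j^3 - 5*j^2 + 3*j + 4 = (j + 1)*(j^3 - 4*j^2 - j + 4) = (j - 4)*(j + 1)*(j^2 - 1) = (j - 4)*(j - 1)*(j + 1)*(j + 1)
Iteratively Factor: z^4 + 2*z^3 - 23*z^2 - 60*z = (z - 5)*(z^3 + 7*z^2 + 12*z) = z*(z - 5)*(z^2 + 7*z + 12) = z*(z - 5)*(z + 3)*(z + 4)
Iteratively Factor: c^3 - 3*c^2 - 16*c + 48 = (c + 4)*(c^2 - 7*c + 12) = (c - 3)*(c + 4)*(c - 4)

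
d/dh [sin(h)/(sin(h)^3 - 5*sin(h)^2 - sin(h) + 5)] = (-2*sin(h)^3 + 5*sin(h)^2 + 5)/((sin(h) - 5)^2*cos(h)^3)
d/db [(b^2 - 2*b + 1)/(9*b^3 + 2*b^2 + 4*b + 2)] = (-9*b^4 + 36*b^3 - 19*b^2 - 8)/(81*b^6 + 36*b^5 + 76*b^4 + 52*b^3 + 24*b^2 + 16*b + 4)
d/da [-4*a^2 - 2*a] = -8*a - 2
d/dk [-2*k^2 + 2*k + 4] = 2 - 4*k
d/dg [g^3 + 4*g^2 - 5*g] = 3*g^2 + 8*g - 5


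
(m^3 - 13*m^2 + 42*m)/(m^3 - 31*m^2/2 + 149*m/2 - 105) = 2*m/(2*m - 5)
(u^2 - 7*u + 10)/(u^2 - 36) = (u^2 - 7*u + 10)/(u^2 - 36)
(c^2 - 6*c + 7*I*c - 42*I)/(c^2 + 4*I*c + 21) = (c - 6)/(c - 3*I)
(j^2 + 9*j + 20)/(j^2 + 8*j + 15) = (j + 4)/(j + 3)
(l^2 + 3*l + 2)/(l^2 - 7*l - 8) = (l + 2)/(l - 8)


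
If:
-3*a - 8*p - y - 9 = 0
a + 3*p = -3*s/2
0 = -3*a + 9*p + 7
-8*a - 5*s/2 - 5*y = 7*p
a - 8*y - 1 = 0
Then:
No Solution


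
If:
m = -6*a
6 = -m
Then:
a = 1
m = -6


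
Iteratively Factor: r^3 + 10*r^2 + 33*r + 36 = (r + 3)*(r^2 + 7*r + 12) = (r + 3)*(r + 4)*(r + 3)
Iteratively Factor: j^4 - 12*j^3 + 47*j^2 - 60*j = (j - 4)*(j^3 - 8*j^2 + 15*j) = (j - 4)*(j - 3)*(j^2 - 5*j) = (j - 5)*(j - 4)*(j - 3)*(j)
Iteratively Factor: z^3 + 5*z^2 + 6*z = (z)*(z^2 + 5*z + 6) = z*(z + 3)*(z + 2)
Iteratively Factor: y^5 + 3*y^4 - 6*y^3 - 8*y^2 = (y + 4)*(y^4 - y^3 - 2*y^2) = y*(y + 4)*(y^3 - y^2 - 2*y) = y^2*(y + 4)*(y^2 - y - 2) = y^2*(y - 2)*(y + 4)*(y + 1)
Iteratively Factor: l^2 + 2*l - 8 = (l - 2)*(l + 4)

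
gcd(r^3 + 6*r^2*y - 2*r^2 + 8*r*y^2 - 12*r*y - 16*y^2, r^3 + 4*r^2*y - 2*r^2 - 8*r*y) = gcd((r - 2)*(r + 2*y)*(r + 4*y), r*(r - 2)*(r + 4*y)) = r^2 + 4*r*y - 2*r - 8*y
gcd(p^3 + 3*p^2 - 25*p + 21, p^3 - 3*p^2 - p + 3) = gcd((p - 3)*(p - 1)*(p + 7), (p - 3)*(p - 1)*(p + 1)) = p^2 - 4*p + 3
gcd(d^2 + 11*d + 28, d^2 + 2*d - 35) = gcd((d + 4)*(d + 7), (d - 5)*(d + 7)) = d + 7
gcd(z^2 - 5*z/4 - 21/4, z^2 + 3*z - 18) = z - 3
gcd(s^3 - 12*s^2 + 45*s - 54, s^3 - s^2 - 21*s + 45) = s^2 - 6*s + 9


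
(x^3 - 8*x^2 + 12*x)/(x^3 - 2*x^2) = (x - 6)/x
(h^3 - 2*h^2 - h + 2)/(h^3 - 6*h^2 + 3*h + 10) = (h - 1)/(h - 5)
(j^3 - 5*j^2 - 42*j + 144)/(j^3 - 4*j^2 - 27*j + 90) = (j^2 - 2*j - 48)/(j^2 - j - 30)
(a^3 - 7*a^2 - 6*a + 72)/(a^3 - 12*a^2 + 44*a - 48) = (a + 3)/(a - 2)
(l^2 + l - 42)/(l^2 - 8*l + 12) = (l + 7)/(l - 2)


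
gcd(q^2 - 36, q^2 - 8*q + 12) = q - 6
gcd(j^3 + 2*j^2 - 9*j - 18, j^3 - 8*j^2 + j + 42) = j^2 - j - 6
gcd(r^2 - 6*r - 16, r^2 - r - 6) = r + 2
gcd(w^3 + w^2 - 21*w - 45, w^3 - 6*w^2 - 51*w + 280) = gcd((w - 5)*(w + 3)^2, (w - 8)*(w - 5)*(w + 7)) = w - 5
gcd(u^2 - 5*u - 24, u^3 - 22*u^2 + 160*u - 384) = u - 8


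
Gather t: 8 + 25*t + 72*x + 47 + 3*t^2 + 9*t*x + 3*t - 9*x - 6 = 3*t^2 + t*(9*x + 28) + 63*x + 49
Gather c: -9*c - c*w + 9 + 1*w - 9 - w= c*(-w - 9)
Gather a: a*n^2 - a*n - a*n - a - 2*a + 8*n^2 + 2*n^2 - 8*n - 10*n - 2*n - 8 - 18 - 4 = a*(n^2 - 2*n - 3) + 10*n^2 - 20*n - 30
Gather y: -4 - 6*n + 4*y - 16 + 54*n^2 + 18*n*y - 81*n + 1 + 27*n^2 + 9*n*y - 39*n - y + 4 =81*n^2 - 126*n + y*(27*n + 3) - 15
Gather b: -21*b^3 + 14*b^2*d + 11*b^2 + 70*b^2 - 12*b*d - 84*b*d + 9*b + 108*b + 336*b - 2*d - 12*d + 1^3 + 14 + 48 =-21*b^3 + b^2*(14*d + 81) + b*(453 - 96*d) - 14*d + 63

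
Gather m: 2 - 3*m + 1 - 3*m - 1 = 2 - 6*m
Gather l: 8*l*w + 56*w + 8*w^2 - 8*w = 8*l*w + 8*w^2 + 48*w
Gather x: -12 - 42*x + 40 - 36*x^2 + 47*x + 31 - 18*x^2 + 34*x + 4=-54*x^2 + 39*x + 63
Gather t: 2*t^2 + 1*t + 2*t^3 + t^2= 2*t^3 + 3*t^2 + t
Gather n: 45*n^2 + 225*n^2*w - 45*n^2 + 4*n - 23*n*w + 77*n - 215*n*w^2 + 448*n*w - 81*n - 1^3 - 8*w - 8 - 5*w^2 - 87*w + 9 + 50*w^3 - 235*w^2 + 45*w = 225*n^2*w + n*(-215*w^2 + 425*w) + 50*w^3 - 240*w^2 - 50*w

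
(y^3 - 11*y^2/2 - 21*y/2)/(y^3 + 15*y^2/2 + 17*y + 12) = y*(y - 7)/(y^2 + 6*y + 8)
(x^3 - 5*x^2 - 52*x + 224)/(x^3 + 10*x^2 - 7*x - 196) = (x - 8)/(x + 7)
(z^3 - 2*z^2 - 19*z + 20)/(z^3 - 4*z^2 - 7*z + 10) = (z + 4)/(z + 2)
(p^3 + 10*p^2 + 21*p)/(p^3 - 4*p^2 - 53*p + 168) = p*(p + 3)/(p^2 - 11*p + 24)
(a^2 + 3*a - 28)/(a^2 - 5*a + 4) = (a + 7)/(a - 1)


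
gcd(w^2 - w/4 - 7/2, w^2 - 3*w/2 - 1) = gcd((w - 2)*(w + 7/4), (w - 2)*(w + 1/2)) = w - 2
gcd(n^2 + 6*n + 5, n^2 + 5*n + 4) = n + 1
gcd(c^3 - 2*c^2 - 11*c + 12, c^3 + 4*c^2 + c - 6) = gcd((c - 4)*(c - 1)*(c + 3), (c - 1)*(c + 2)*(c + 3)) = c^2 + 2*c - 3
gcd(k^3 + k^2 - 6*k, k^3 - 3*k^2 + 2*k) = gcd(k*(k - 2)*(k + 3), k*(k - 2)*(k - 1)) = k^2 - 2*k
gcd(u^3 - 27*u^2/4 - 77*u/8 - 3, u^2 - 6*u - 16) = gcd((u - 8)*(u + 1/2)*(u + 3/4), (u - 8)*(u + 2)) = u - 8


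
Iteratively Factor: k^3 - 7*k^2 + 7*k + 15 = (k - 3)*(k^2 - 4*k - 5) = (k - 3)*(k + 1)*(k - 5)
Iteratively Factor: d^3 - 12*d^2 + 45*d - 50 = (d - 5)*(d^2 - 7*d + 10) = (d - 5)*(d - 2)*(d - 5)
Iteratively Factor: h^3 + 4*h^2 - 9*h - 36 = (h + 3)*(h^2 + h - 12) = (h + 3)*(h + 4)*(h - 3)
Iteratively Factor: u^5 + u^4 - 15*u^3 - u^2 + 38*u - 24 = (u + 2)*(u^4 - u^3 - 13*u^2 + 25*u - 12) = (u - 1)*(u + 2)*(u^3 - 13*u + 12) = (u - 1)^2*(u + 2)*(u^2 + u - 12) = (u - 1)^2*(u + 2)*(u + 4)*(u - 3)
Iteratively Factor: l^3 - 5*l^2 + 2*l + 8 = (l - 2)*(l^2 - 3*l - 4) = (l - 2)*(l + 1)*(l - 4)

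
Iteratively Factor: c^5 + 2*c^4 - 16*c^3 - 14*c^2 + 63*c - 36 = (c + 4)*(c^4 - 2*c^3 - 8*c^2 + 18*c - 9) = (c - 1)*(c + 4)*(c^3 - c^2 - 9*c + 9) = (c - 1)*(c + 3)*(c + 4)*(c^2 - 4*c + 3) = (c - 3)*(c - 1)*(c + 3)*(c + 4)*(c - 1)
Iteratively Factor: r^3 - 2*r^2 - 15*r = (r - 5)*(r^2 + 3*r) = (r - 5)*(r + 3)*(r)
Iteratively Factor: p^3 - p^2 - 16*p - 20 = (p + 2)*(p^2 - 3*p - 10) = (p + 2)^2*(p - 5)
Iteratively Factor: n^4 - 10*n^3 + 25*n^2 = (n)*(n^3 - 10*n^2 + 25*n) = n^2*(n^2 - 10*n + 25) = n^2*(n - 5)*(n - 5)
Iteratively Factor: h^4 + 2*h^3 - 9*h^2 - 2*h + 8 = (h + 1)*(h^3 + h^2 - 10*h + 8) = (h - 2)*(h + 1)*(h^2 + 3*h - 4) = (h - 2)*(h + 1)*(h + 4)*(h - 1)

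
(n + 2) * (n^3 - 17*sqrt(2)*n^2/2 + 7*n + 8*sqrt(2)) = n^4 - 17*sqrt(2)*n^3/2 + 2*n^3 - 17*sqrt(2)*n^2 + 7*n^2 + 8*sqrt(2)*n + 14*n + 16*sqrt(2)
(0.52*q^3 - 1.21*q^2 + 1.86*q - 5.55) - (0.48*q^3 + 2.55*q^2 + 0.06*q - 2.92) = 0.04*q^3 - 3.76*q^2 + 1.8*q - 2.63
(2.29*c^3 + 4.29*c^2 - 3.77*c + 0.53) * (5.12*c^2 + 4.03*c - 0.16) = 11.7248*c^5 + 31.1935*c^4 - 2.3801*c^3 - 13.1659*c^2 + 2.7391*c - 0.0848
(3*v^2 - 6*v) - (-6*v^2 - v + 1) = 9*v^2 - 5*v - 1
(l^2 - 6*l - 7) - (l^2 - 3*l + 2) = -3*l - 9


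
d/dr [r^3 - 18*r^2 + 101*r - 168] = 3*r^2 - 36*r + 101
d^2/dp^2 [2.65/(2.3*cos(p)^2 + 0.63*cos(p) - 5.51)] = (-56.074*(1 - cos(p)^2)^2 - 11.51955*cos(p)^3 - 163.422585*cos(p)^2 + 13.840155*cos(p) + 125.34447)/(2.3*cos(p)^2 + 0.63*cos(p) - 5.51)^3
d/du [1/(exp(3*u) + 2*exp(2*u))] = (-3*exp(u) - 4)*exp(-2*u)/(exp(u) + 2)^2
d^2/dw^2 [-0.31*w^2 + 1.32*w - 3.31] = -0.620000000000000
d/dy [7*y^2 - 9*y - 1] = 14*y - 9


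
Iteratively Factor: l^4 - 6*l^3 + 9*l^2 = (l)*(l^3 - 6*l^2 + 9*l) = l*(l - 3)*(l^2 - 3*l) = l*(l - 3)^2*(l)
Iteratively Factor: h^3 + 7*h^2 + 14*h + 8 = (h + 2)*(h^2 + 5*h + 4) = (h + 1)*(h + 2)*(h + 4)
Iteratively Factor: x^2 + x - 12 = (x + 4)*(x - 3)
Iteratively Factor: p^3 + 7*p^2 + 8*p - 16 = (p + 4)*(p^2 + 3*p - 4) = (p + 4)^2*(p - 1)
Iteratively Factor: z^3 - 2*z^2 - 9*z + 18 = (z - 3)*(z^2 + z - 6) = (z - 3)*(z - 2)*(z + 3)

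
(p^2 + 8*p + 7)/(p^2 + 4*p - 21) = (p + 1)/(p - 3)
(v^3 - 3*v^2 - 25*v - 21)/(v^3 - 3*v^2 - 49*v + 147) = (v^2 + 4*v + 3)/(v^2 + 4*v - 21)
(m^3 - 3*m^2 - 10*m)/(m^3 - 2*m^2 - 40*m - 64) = m*(m - 5)/(m^2 - 4*m - 32)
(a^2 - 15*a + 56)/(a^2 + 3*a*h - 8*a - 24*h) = (a - 7)/(a + 3*h)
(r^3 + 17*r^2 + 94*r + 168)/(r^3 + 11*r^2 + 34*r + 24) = (r + 7)/(r + 1)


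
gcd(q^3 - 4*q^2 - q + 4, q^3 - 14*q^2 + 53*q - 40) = q - 1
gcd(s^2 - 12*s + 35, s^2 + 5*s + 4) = 1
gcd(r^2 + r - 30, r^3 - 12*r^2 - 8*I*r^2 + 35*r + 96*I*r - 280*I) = r - 5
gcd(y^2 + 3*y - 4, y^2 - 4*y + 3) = y - 1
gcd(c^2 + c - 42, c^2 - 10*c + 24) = c - 6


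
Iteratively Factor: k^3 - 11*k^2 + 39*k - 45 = (k - 5)*(k^2 - 6*k + 9) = (k - 5)*(k - 3)*(k - 3)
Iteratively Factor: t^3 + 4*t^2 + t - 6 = (t - 1)*(t^2 + 5*t + 6) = (t - 1)*(t + 2)*(t + 3)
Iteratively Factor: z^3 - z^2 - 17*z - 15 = (z + 3)*(z^2 - 4*z - 5) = (z - 5)*(z + 3)*(z + 1)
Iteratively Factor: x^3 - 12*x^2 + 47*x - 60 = (x - 4)*(x^2 - 8*x + 15) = (x - 4)*(x - 3)*(x - 5)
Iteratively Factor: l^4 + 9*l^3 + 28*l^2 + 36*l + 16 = (l + 2)*(l^3 + 7*l^2 + 14*l + 8) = (l + 2)^2*(l^2 + 5*l + 4) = (l + 1)*(l + 2)^2*(l + 4)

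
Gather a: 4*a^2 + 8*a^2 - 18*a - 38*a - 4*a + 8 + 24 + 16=12*a^2 - 60*a + 48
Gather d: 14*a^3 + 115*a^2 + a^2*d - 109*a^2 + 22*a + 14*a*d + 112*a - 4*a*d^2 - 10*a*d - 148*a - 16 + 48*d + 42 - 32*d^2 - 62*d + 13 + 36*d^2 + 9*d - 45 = 14*a^3 + 6*a^2 - 14*a + d^2*(4 - 4*a) + d*(a^2 + 4*a - 5) - 6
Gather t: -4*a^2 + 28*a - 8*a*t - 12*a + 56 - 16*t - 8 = -4*a^2 + 16*a + t*(-8*a - 16) + 48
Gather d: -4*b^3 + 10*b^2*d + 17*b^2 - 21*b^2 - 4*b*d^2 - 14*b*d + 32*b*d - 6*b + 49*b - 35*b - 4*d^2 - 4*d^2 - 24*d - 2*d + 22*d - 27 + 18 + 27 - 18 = -4*b^3 - 4*b^2 + 8*b + d^2*(-4*b - 8) + d*(10*b^2 + 18*b - 4)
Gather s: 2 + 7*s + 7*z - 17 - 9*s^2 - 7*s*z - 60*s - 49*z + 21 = -9*s^2 + s*(-7*z - 53) - 42*z + 6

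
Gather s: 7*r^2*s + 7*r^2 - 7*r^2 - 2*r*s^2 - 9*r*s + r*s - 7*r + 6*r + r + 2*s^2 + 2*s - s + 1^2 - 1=s^2*(2 - 2*r) + s*(7*r^2 - 8*r + 1)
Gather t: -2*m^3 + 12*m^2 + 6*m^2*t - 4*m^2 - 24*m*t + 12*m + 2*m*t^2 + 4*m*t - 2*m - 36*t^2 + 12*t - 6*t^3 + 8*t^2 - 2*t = -2*m^3 + 8*m^2 + 10*m - 6*t^3 + t^2*(2*m - 28) + t*(6*m^2 - 20*m + 10)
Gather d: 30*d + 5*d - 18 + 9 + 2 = 35*d - 7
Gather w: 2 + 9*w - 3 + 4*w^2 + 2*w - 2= 4*w^2 + 11*w - 3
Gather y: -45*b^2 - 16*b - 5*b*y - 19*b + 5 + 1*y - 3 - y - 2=-45*b^2 - 5*b*y - 35*b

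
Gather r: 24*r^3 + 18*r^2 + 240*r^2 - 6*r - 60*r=24*r^3 + 258*r^2 - 66*r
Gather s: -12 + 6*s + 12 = 6*s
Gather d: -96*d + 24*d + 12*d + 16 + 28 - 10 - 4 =30 - 60*d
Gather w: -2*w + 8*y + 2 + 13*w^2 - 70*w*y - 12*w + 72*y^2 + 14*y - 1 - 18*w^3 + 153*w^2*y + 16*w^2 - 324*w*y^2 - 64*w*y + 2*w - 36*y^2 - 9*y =-18*w^3 + w^2*(153*y + 29) + w*(-324*y^2 - 134*y - 12) + 36*y^2 + 13*y + 1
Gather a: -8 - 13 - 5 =-26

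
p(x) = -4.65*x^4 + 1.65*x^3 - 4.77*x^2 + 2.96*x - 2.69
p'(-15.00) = 64034.81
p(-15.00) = -242095.34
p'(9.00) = -13241.35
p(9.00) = -29668.22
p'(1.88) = -121.07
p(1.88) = -61.11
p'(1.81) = -108.38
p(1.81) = -53.08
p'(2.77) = -380.81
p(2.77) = -269.78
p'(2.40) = -248.55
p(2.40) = -154.53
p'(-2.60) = 388.14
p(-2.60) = -284.13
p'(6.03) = -3952.75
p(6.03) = -5944.34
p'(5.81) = -3533.26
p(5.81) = -5121.46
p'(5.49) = -2977.95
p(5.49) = -4081.36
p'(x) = -18.6*x^3 + 4.95*x^2 - 9.54*x + 2.96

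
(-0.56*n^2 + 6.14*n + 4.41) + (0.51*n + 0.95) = -0.56*n^2 + 6.65*n + 5.36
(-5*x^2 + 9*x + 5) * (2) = -10*x^2 + 18*x + 10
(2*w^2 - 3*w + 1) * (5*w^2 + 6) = 10*w^4 - 15*w^3 + 17*w^2 - 18*w + 6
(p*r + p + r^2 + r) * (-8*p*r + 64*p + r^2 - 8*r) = -8*p^2*r^2 + 56*p^2*r + 64*p^2 - 7*p*r^3 + 49*p*r^2 + 56*p*r + r^4 - 7*r^3 - 8*r^2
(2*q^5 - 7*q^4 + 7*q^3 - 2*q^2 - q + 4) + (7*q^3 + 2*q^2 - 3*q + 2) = 2*q^5 - 7*q^4 + 14*q^3 - 4*q + 6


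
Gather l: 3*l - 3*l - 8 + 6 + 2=0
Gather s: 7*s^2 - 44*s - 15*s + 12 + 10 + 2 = 7*s^2 - 59*s + 24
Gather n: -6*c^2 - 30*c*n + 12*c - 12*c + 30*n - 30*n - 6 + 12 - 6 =-6*c^2 - 30*c*n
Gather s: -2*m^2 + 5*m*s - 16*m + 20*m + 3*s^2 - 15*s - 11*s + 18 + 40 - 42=-2*m^2 + 4*m + 3*s^2 + s*(5*m - 26) + 16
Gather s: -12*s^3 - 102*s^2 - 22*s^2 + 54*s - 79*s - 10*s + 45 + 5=-12*s^3 - 124*s^2 - 35*s + 50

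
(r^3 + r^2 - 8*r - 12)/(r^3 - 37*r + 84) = (r^2 + 4*r + 4)/(r^2 + 3*r - 28)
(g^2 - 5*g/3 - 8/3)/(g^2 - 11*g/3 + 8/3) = (g + 1)/(g - 1)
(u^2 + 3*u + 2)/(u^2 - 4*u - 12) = (u + 1)/(u - 6)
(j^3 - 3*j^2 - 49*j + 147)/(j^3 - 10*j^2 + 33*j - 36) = (j^2 - 49)/(j^2 - 7*j + 12)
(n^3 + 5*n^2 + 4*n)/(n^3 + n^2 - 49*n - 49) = n*(n + 4)/(n^2 - 49)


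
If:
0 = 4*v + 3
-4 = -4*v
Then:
No Solution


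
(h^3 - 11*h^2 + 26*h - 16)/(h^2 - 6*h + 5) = (h^2 - 10*h + 16)/(h - 5)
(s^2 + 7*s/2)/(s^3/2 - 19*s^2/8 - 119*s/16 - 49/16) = 8*s*(2*s + 7)/(8*s^3 - 38*s^2 - 119*s - 49)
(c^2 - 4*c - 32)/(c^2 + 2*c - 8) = (c - 8)/(c - 2)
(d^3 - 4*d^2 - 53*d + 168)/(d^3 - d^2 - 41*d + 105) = (d - 8)/(d - 5)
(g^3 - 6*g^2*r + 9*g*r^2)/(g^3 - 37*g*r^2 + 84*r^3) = g*(-g + 3*r)/(-g^2 - 3*g*r + 28*r^2)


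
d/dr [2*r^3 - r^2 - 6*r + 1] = 6*r^2 - 2*r - 6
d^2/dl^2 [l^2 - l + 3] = 2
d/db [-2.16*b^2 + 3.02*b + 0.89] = 3.02 - 4.32*b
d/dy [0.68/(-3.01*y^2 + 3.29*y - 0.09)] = (4.0936*y - 2.2372)/(3.01*y^2 - 3.29*y + 0.09)^2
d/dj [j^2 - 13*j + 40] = 2*j - 13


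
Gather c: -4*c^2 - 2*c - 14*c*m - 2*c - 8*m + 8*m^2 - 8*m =-4*c^2 + c*(-14*m - 4) + 8*m^2 - 16*m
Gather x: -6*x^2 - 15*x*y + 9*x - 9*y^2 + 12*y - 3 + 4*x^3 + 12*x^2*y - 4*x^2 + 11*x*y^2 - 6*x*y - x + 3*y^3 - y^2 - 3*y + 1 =4*x^3 + x^2*(12*y - 10) + x*(11*y^2 - 21*y + 8) + 3*y^3 - 10*y^2 + 9*y - 2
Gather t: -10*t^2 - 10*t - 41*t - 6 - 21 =-10*t^2 - 51*t - 27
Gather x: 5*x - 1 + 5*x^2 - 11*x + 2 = 5*x^2 - 6*x + 1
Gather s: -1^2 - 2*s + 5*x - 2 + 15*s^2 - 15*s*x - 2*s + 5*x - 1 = 15*s^2 + s*(-15*x - 4) + 10*x - 4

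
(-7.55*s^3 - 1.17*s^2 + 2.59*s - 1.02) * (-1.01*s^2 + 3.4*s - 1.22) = 7.6255*s^5 - 24.4883*s^4 + 2.6171*s^3 + 11.2636*s^2 - 6.6278*s + 1.2444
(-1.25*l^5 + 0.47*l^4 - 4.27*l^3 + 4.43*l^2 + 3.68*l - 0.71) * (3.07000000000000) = -3.8375*l^5 + 1.4429*l^4 - 13.1089*l^3 + 13.6001*l^2 + 11.2976*l - 2.1797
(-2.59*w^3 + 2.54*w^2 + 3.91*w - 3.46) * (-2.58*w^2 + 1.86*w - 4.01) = 6.6822*w^5 - 11.3706*w^4 + 5.0225*w^3 + 6.014*w^2 - 22.1147*w + 13.8746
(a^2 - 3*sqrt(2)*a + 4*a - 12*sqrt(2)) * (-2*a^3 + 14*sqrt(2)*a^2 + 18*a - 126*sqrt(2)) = -2*a^5 - 8*a^4 + 20*sqrt(2)*a^4 - 66*a^3 + 80*sqrt(2)*a^3 - 264*a^2 - 180*sqrt(2)*a^2 - 720*sqrt(2)*a + 756*a + 3024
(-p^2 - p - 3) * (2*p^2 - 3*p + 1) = -2*p^4 + p^3 - 4*p^2 + 8*p - 3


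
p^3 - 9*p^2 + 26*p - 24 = (p - 4)*(p - 3)*(p - 2)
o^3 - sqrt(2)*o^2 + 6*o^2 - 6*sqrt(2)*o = o*(o + 6)*(o - sqrt(2))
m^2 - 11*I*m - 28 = (m - 7*I)*(m - 4*I)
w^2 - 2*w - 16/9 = (w - 8/3)*(w + 2/3)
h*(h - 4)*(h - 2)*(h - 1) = h^4 - 7*h^3 + 14*h^2 - 8*h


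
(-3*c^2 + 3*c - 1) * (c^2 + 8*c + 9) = -3*c^4 - 21*c^3 - 4*c^2 + 19*c - 9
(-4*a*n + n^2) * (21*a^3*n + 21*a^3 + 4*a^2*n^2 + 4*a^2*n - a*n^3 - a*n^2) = -84*a^4*n^2 - 84*a^4*n + 5*a^3*n^3 + 5*a^3*n^2 + 8*a^2*n^4 + 8*a^2*n^3 - a*n^5 - a*n^4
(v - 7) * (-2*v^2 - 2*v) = -2*v^3 + 12*v^2 + 14*v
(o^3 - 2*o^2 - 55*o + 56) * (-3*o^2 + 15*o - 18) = -3*o^5 + 21*o^4 + 117*o^3 - 957*o^2 + 1830*o - 1008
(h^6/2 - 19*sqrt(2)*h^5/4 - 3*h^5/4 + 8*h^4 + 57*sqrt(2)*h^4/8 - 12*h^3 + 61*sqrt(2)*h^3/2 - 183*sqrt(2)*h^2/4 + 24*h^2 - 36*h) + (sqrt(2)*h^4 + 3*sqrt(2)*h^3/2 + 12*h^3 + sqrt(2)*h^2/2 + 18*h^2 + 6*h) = h^6/2 - 19*sqrt(2)*h^5/4 - 3*h^5/4 + 8*h^4 + 65*sqrt(2)*h^4/8 + 32*sqrt(2)*h^3 - 181*sqrt(2)*h^2/4 + 42*h^2 - 30*h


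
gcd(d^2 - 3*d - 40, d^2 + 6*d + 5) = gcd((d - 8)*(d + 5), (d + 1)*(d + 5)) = d + 5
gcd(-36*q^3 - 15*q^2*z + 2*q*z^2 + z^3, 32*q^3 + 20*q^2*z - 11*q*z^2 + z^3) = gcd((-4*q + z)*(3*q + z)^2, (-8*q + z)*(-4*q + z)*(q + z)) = -4*q + z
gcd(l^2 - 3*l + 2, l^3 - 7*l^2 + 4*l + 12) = l - 2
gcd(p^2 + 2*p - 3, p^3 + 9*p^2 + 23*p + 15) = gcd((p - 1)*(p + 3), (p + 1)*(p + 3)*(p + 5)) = p + 3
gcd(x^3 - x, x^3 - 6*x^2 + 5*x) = x^2 - x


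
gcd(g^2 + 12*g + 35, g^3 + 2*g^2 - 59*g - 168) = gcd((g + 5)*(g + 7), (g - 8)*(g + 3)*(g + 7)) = g + 7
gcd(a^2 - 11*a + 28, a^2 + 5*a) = 1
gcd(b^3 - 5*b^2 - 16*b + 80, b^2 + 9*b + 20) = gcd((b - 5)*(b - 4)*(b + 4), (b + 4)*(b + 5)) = b + 4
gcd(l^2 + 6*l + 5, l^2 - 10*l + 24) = 1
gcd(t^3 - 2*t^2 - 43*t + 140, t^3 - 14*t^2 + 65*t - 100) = t^2 - 9*t + 20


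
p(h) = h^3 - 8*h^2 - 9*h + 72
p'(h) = 3*h^2 - 16*h - 9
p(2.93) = 2.10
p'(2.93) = -30.13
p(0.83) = 59.59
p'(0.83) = -20.21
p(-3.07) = -4.70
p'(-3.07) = 68.39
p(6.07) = -53.74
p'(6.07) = 4.41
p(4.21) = -33.06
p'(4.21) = -23.19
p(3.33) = -9.76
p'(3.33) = -29.01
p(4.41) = -37.51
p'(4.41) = -21.22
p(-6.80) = -551.15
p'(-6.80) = 238.52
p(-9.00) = -1224.00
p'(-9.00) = 378.00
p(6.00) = -54.00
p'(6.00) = 3.00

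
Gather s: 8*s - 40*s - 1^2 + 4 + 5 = 8 - 32*s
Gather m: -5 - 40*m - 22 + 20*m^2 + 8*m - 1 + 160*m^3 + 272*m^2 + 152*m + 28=160*m^3 + 292*m^2 + 120*m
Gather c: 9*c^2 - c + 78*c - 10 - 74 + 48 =9*c^2 + 77*c - 36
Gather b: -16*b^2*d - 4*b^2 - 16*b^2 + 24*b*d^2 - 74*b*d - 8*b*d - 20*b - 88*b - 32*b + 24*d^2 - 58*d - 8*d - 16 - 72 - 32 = b^2*(-16*d - 20) + b*(24*d^2 - 82*d - 140) + 24*d^2 - 66*d - 120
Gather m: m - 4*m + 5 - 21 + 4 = -3*m - 12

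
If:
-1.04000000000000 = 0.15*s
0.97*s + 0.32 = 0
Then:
No Solution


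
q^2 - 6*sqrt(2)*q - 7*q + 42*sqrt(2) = (q - 7)*(q - 6*sqrt(2))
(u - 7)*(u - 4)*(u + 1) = u^3 - 10*u^2 + 17*u + 28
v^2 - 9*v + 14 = (v - 7)*(v - 2)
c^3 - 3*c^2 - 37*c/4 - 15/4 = (c - 5)*(c + 1/2)*(c + 3/2)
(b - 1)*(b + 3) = b^2 + 2*b - 3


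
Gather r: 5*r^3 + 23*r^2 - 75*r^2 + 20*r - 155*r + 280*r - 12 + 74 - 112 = 5*r^3 - 52*r^2 + 145*r - 50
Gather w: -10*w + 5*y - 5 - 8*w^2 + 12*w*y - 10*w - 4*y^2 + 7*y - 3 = -8*w^2 + w*(12*y - 20) - 4*y^2 + 12*y - 8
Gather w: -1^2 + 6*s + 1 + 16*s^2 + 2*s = 16*s^2 + 8*s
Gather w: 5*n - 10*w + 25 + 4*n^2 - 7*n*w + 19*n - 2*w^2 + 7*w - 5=4*n^2 + 24*n - 2*w^2 + w*(-7*n - 3) + 20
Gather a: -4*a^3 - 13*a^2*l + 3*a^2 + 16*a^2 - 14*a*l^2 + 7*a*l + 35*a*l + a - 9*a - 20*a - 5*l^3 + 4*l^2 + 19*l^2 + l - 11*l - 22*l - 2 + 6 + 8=-4*a^3 + a^2*(19 - 13*l) + a*(-14*l^2 + 42*l - 28) - 5*l^3 + 23*l^2 - 32*l + 12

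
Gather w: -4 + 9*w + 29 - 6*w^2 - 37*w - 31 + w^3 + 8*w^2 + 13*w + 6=w^3 + 2*w^2 - 15*w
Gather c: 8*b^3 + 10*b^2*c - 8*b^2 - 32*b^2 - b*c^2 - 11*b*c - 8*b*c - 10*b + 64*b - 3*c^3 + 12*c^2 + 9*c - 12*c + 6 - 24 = 8*b^3 - 40*b^2 + 54*b - 3*c^3 + c^2*(12 - b) + c*(10*b^2 - 19*b - 3) - 18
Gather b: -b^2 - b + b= -b^2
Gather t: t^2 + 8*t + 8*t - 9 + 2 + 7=t^2 + 16*t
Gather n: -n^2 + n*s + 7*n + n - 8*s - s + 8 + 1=-n^2 + n*(s + 8) - 9*s + 9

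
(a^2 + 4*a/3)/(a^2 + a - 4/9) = 3*a/(3*a - 1)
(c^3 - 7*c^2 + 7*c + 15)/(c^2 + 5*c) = (c^3 - 7*c^2 + 7*c + 15)/(c*(c + 5))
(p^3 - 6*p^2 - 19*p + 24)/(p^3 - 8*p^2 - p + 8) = (p + 3)/(p + 1)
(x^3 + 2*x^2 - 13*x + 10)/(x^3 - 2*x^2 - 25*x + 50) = (x - 1)/(x - 5)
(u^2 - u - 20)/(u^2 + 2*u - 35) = (u + 4)/(u + 7)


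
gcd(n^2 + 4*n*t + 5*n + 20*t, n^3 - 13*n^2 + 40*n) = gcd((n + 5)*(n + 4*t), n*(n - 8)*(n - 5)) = 1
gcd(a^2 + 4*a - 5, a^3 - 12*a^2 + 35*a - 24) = a - 1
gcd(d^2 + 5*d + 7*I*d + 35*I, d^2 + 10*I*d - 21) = d + 7*I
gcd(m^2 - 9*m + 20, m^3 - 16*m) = m - 4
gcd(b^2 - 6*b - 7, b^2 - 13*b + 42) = b - 7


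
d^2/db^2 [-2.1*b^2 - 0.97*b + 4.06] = -4.20000000000000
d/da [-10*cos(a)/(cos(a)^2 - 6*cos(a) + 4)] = 10*(sin(a)^2 + 3)*sin(a)/(sin(a)^2 + 6*cos(a) - 5)^2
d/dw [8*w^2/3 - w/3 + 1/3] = 16*w/3 - 1/3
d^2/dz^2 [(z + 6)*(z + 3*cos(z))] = -3*(z + 6)*cos(z) - 6*sin(z) + 2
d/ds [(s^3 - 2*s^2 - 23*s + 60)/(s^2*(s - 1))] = (s^3 + 46*s^2 - 203*s + 120)/(s^3*(s^2 - 2*s + 1))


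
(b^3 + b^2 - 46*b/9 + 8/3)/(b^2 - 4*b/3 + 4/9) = (3*b^2 + 5*b - 12)/(3*b - 2)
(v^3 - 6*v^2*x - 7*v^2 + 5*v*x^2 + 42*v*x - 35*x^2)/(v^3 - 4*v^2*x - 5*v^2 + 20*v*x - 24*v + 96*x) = (v^3 - 6*v^2*x - 7*v^2 + 5*v*x^2 + 42*v*x - 35*x^2)/(v^3 - 4*v^2*x - 5*v^2 + 20*v*x - 24*v + 96*x)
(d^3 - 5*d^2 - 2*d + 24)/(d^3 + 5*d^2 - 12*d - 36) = (d - 4)/(d + 6)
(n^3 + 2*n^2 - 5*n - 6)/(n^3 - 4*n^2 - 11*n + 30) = (n + 1)/(n - 5)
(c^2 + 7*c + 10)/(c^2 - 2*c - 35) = (c + 2)/(c - 7)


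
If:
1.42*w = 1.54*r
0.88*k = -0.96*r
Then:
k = -1.00590318772137*w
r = 0.922077922077922*w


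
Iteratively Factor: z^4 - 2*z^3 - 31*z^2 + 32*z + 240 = (z - 4)*(z^3 + 2*z^2 - 23*z - 60) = (z - 4)*(z + 3)*(z^2 - z - 20) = (z - 5)*(z - 4)*(z + 3)*(z + 4)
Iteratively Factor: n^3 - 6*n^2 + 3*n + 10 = (n - 2)*(n^2 - 4*n - 5) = (n - 5)*(n - 2)*(n + 1)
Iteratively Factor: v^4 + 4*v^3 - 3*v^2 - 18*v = (v + 3)*(v^3 + v^2 - 6*v) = (v + 3)^2*(v^2 - 2*v) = (v - 2)*(v + 3)^2*(v)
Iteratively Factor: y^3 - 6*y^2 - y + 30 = (y + 2)*(y^2 - 8*y + 15) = (y - 3)*(y + 2)*(y - 5)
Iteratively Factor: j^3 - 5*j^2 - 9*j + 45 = (j - 5)*(j^2 - 9) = (j - 5)*(j - 3)*(j + 3)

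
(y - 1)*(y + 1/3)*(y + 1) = y^3 + y^2/3 - y - 1/3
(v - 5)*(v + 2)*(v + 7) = v^3 + 4*v^2 - 31*v - 70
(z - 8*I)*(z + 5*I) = z^2 - 3*I*z + 40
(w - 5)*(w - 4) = w^2 - 9*w + 20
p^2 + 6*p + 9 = (p + 3)^2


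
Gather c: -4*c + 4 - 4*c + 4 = 8 - 8*c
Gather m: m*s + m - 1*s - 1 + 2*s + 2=m*(s + 1) + s + 1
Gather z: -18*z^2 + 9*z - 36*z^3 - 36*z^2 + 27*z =-36*z^3 - 54*z^2 + 36*z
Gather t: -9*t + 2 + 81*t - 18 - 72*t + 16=0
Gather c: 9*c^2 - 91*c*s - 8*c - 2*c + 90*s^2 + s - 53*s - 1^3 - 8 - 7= 9*c^2 + c*(-91*s - 10) + 90*s^2 - 52*s - 16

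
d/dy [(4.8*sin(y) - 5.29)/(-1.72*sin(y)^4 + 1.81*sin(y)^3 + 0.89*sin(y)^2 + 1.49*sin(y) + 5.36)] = (24.768*sin(y)^4 - 53.7712*sin(y)^3 + 24.4527*sin(y)^2 + 9.4162*sin(y) + 33.6101)*cos(y)/(2.9584*sin(y)^8 - 6.2264*sin(y)^7 + 0.2145*sin(y)^6 - 1.9038*sin(y)^5 - 12.2525*sin(y)^4 + 22.0554*sin(y)^3 + 11.7609*sin(y)^2 + 15.9728*sin(y) + 28.7296)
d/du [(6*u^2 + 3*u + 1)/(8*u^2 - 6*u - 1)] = (-60*u^2 - 28*u + 3)/(64*u^4 - 96*u^3 + 20*u^2 + 12*u + 1)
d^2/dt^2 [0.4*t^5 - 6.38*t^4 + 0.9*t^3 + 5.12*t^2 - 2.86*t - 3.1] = 8.0*t^3 - 76.56*t^2 + 5.4*t + 10.24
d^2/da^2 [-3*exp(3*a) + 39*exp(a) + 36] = (39 - 27*exp(2*a))*exp(a)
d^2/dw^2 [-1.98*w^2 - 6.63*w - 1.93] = -3.96000000000000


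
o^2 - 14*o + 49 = (o - 7)^2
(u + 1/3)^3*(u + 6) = u^4 + 7*u^3 + 19*u^2/3 + 55*u/27 + 2/9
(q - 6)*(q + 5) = q^2 - q - 30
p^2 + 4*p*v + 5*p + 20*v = (p + 5)*(p + 4*v)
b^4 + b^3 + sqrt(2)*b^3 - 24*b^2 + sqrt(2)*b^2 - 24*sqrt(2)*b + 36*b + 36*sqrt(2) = (b - 3)*(b - 2)*(b + 6)*(b + sqrt(2))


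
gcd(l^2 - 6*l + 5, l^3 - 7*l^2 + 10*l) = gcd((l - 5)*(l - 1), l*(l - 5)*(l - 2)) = l - 5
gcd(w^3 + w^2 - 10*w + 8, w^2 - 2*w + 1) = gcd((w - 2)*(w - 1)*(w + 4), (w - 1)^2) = w - 1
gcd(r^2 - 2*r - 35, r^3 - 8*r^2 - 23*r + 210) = r^2 - 2*r - 35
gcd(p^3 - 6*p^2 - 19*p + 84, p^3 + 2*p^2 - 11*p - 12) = p^2 + p - 12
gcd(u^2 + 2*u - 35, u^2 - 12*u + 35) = u - 5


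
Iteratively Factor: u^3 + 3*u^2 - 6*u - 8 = (u + 4)*(u^2 - u - 2) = (u - 2)*(u + 4)*(u + 1)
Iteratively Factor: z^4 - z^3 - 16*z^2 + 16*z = (z - 4)*(z^3 + 3*z^2 - 4*z) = z*(z - 4)*(z^2 + 3*z - 4) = z*(z - 4)*(z + 4)*(z - 1)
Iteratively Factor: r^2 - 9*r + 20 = (r - 4)*(r - 5)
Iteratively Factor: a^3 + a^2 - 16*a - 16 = (a - 4)*(a^2 + 5*a + 4) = (a - 4)*(a + 1)*(a + 4)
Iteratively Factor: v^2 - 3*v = (v)*(v - 3)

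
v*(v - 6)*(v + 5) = v^3 - v^2 - 30*v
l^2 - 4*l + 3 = (l - 3)*(l - 1)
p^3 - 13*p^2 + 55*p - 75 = (p - 5)^2*(p - 3)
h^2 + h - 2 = (h - 1)*(h + 2)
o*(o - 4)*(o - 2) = o^3 - 6*o^2 + 8*o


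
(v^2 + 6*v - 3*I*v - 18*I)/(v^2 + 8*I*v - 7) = (v^2 + 3*v*(2 - I) - 18*I)/(v^2 + 8*I*v - 7)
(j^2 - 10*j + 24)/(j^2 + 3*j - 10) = (j^2 - 10*j + 24)/(j^2 + 3*j - 10)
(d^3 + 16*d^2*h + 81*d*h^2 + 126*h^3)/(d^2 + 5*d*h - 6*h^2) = (d^2 + 10*d*h + 21*h^2)/(d - h)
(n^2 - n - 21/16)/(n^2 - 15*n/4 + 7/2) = (n + 3/4)/(n - 2)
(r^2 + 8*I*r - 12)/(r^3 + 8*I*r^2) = (r^2 + 8*I*r - 12)/(r^2*(r + 8*I))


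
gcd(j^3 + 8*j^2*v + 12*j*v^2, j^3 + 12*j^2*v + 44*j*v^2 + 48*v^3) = j^2 + 8*j*v + 12*v^2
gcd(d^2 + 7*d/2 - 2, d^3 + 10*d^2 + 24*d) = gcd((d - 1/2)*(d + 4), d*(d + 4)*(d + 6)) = d + 4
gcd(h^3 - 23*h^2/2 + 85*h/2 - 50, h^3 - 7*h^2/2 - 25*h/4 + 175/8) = h - 5/2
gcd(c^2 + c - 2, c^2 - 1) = c - 1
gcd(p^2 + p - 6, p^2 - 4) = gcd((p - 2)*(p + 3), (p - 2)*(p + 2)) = p - 2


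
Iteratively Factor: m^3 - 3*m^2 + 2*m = (m - 2)*(m^2 - m) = (m - 2)*(m - 1)*(m)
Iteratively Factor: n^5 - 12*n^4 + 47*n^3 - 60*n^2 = (n - 3)*(n^4 - 9*n^3 + 20*n^2) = (n - 4)*(n - 3)*(n^3 - 5*n^2) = n*(n - 4)*(n - 3)*(n^2 - 5*n) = n^2*(n - 4)*(n - 3)*(n - 5)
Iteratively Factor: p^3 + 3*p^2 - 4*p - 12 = (p - 2)*(p^2 + 5*p + 6) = (p - 2)*(p + 2)*(p + 3)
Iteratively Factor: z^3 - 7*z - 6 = (z - 3)*(z^2 + 3*z + 2) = (z - 3)*(z + 2)*(z + 1)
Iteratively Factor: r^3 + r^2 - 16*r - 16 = (r + 1)*(r^2 - 16) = (r - 4)*(r + 1)*(r + 4)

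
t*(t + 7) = t^2 + 7*t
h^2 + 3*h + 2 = (h + 1)*(h + 2)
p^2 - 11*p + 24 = (p - 8)*(p - 3)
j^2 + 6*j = j*(j + 6)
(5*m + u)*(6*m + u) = 30*m^2 + 11*m*u + u^2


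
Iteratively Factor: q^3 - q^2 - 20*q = (q + 4)*(q^2 - 5*q) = q*(q + 4)*(q - 5)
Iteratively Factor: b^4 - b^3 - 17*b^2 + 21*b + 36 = (b + 4)*(b^3 - 5*b^2 + 3*b + 9) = (b - 3)*(b + 4)*(b^2 - 2*b - 3) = (b - 3)^2*(b + 4)*(b + 1)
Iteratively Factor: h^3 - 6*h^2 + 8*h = (h - 4)*(h^2 - 2*h) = h*(h - 4)*(h - 2)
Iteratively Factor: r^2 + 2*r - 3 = (r + 3)*(r - 1)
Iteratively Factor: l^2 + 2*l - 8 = (l - 2)*(l + 4)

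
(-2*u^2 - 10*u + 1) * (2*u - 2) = -4*u^3 - 16*u^2 + 22*u - 2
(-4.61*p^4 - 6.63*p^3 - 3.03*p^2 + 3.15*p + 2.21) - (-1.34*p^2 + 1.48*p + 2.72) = -4.61*p^4 - 6.63*p^3 - 1.69*p^2 + 1.67*p - 0.51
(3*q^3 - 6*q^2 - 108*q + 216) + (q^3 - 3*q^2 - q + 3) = 4*q^3 - 9*q^2 - 109*q + 219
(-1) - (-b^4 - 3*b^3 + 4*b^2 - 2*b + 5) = b^4 + 3*b^3 - 4*b^2 + 2*b - 6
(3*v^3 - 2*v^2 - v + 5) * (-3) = -9*v^3 + 6*v^2 + 3*v - 15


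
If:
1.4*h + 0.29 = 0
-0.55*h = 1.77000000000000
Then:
No Solution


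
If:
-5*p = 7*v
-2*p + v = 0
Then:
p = 0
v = 0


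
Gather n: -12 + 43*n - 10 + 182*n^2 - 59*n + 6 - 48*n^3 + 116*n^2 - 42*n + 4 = -48*n^3 + 298*n^2 - 58*n - 12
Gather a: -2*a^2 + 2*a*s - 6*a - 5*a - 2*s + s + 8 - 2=-2*a^2 + a*(2*s - 11) - s + 6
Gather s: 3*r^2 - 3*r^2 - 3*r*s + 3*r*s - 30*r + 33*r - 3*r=0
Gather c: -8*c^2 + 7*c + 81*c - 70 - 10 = -8*c^2 + 88*c - 80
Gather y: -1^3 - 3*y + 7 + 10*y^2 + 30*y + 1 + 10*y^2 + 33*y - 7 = 20*y^2 + 60*y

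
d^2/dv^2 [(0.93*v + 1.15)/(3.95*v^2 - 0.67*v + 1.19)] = ((0.93*v + 1.15)*(7.9*v - 0.67)*(15.8*v - 1.34) - (22.041*v + 7.8388)*(3.95*v^2 - 0.67*v + 1.19))/(3.95*v^2 - 0.67*v + 1.19)^3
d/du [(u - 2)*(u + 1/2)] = 2*u - 3/2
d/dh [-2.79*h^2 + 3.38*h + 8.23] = 3.38 - 5.58*h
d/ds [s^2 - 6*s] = 2*s - 6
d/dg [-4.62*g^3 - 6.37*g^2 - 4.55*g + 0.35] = -13.86*g^2 - 12.74*g - 4.55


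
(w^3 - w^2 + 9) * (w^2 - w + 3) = w^5 - 2*w^4 + 4*w^3 + 6*w^2 - 9*w + 27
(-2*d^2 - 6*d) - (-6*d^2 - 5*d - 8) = 4*d^2 - d + 8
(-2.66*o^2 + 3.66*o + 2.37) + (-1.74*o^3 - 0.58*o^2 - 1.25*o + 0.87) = -1.74*o^3 - 3.24*o^2 + 2.41*o + 3.24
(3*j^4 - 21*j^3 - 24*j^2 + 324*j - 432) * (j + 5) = 3*j^5 - 6*j^4 - 129*j^3 + 204*j^2 + 1188*j - 2160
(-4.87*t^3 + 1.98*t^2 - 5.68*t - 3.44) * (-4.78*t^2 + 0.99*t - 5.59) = 23.2786*t^5 - 14.2857*t^4 + 56.3339*t^3 - 0.248199999999997*t^2 + 28.3456*t + 19.2296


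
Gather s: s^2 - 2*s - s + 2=s^2 - 3*s + 2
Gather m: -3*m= -3*m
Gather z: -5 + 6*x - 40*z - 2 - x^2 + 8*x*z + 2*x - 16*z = -x^2 + 8*x + z*(8*x - 56) - 7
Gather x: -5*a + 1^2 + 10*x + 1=-5*a + 10*x + 2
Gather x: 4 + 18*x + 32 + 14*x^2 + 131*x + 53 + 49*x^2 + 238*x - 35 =63*x^2 + 387*x + 54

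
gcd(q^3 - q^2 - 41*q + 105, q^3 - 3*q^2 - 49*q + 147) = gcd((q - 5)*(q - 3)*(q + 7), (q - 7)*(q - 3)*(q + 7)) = q^2 + 4*q - 21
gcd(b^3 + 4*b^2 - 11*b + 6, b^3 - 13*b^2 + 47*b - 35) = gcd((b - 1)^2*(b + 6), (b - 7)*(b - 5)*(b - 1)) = b - 1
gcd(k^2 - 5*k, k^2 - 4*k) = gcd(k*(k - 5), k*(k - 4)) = k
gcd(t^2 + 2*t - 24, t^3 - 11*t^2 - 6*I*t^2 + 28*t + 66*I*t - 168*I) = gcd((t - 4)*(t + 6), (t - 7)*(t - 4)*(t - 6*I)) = t - 4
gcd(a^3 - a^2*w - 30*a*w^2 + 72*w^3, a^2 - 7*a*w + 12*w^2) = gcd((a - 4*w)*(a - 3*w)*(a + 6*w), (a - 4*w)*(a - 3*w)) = a^2 - 7*a*w + 12*w^2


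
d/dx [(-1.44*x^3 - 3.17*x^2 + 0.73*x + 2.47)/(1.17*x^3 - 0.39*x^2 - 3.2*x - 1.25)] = (-8.88178419700125e-16*x^5 + 4.2705*x^4 + 7.5078*x^3 + 7.159*x^2 + 9.8516*x + 6.9915)/(1.3689*x^6 - 0.9126*x^5 - 7.3359*x^4 - 0.428999999999999*x^3 + 11.215*x^2 + 8.0*x + 1.5625)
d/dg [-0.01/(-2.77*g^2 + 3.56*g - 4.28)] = (0.0356 - 0.0554*g)/(2.77*g^2 - 3.56*g + 4.28)^2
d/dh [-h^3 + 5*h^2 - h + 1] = -3*h^2 + 10*h - 1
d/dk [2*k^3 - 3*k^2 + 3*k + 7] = 6*k^2 - 6*k + 3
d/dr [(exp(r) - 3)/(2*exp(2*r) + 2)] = (-2*(exp(r) - 3)*exp(r) + exp(2*r) + 1)*exp(r)/(2*(exp(2*r) + 1)^2)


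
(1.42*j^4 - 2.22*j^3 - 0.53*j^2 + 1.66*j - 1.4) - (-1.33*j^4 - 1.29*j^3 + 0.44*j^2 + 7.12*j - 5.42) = 2.75*j^4 - 0.93*j^3 - 0.97*j^2 - 5.46*j + 4.02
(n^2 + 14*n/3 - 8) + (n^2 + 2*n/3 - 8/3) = 2*n^2 + 16*n/3 - 32/3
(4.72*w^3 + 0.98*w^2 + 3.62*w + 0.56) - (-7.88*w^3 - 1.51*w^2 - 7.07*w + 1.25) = 12.6*w^3 + 2.49*w^2 + 10.69*w - 0.69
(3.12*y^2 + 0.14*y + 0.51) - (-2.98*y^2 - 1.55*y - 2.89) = 6.1*y^2 + 1.69*y + 3.4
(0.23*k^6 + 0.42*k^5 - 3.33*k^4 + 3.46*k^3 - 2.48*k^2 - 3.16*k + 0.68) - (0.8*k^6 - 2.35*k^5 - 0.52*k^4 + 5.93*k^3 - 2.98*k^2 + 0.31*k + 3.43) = -0.57*k^6 + 2.77*k^5 - 2.81*k^4 - 2.47*k^3 + 0.5*k^2 - 3.47*k - 2.75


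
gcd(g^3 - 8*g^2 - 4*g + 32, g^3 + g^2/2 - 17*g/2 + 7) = g - 2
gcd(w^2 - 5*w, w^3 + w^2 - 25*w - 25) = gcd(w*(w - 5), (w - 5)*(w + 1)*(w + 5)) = w - 5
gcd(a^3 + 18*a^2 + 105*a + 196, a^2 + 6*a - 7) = a + 7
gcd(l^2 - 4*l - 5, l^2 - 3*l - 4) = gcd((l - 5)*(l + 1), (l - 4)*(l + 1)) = l + 1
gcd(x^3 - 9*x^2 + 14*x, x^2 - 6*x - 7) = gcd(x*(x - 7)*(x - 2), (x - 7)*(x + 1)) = x - 7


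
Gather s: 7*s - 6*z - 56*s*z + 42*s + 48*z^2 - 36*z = s*(49 - 56*z) + 48*z^2 - 42*z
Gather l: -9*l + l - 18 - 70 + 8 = -8*l - 80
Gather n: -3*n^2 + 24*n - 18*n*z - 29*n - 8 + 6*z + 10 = -3*n^2 + n*(-18*z - 5) + 6*z + 2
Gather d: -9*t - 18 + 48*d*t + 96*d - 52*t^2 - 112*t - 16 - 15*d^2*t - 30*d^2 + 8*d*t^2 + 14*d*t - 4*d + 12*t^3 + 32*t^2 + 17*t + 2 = d^2*(-15*t - 30) + d*(8*t^2 + 62*t + 92) + 12*t^3 - 20*t^2 - 104*t - 32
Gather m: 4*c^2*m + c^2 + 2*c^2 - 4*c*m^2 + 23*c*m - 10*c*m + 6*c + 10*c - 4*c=3*c^2 - 4*c*m^2 + 12*c + m*(4*c^2 + 13*c)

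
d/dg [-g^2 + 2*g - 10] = 2 - 2*g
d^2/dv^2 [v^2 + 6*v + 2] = 2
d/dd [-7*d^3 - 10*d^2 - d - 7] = -21*d^2 - 20*d - 1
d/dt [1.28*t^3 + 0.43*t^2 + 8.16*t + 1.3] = 3.84*t^2 + 0.86*t + 8.16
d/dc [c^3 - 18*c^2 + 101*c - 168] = 3*c^2 - 36*c + 101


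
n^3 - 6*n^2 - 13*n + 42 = (n - 7)*(n - 2)*(n + 3)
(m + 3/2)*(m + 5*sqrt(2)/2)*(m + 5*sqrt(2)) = m^3 + 3*m^2/2 + 15*sqrt(2)*m^2/2 + 45*sqrt(2)*m/4 + 25*m + 75/2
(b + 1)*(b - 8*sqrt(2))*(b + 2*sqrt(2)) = b^3 - 6*sqrt(2)*b^2 + b^2 - 32*b - 6*sqrt(2)*b - 32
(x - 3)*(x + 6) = x^2 + 3*x - 18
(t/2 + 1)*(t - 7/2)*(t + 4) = t^3/2 + 5*t^2/4 - 13*t/2 - 14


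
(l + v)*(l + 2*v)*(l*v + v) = l^3*v + 3*l^2*v^2 + l^2*v + 2*l*v^3 + 3*l*v^2 + 2*v^3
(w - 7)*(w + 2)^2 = w^3 - 3*w^2 - 24*w - 28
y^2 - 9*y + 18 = (y - 6)*(y - 3)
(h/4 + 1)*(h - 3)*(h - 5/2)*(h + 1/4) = h^4/4 - 5*h^3/16 - 119*h^2/32 + 211*h/32 + 15/8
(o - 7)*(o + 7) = o^2 - 49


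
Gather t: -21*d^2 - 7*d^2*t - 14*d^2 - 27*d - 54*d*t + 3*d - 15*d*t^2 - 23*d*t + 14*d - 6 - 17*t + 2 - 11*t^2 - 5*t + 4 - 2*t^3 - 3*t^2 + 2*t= -35*d^2 - 10*d - 2*t^3 + t^2*(-15*d - 14) + t*(-7*d^2 - 77*d - 20)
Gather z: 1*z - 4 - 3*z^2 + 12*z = -3*z^2 + 13*z - 4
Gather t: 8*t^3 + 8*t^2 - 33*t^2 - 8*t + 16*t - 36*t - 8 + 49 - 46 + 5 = 8*t^3 - 25*t^2 - 28*t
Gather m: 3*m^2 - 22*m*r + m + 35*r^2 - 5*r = 3*m^2 + m*(1 - 22*r) + 35*r^2 - 5*r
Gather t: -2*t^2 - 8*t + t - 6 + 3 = -2*t^2 - 7*t - 3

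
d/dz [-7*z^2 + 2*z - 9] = 2 - 14*z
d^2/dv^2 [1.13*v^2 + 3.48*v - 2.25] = 2.26000000000000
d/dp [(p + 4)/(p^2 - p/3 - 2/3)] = 3*(3*p^2 - p - (p + 4)*(6*p - 1) - 2)/(-3*p^2 + p + 2)^2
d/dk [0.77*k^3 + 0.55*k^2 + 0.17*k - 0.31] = 2.31*k^2 + 1.1*k + 0.17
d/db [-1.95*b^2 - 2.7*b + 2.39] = -3.9*b - 2.7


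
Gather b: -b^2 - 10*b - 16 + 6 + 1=-b^2 - 10*b - 9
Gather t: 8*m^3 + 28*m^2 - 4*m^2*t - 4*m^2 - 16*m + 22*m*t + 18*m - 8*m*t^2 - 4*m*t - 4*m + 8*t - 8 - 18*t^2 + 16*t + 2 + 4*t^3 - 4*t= 8*m^3 + 24*m^2 - 2*m + 4*t^3 + t^2*(-8*m - 18) + t*(-4*m^2 + 18*m + 20) - 6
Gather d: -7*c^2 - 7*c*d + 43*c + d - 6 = -7*c^2 + 43*c + d*(1 - 7*c) - 6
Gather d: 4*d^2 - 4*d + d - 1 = 4*d^2 - 3*d - 1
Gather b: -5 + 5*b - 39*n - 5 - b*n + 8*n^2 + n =b*(5 - n) + 8*n^2 - 38*n - 10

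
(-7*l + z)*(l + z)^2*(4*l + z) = -28*l^4 - 59*l^3*z - 33*l^2*z^2 - l*z^3 + z^4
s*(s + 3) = s^2 + 3*s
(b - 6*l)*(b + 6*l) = b^2 - 36*l^2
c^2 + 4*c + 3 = (c + 1)*(c + 3)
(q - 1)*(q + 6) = q^2 + 5*q - 6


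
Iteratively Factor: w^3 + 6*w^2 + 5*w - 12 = (w + 4)*(w^2 + 2*w - 3) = (w - 1)*(w + 4)*(w + 3)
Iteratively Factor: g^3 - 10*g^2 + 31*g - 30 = (g - 3)*(g^2 - 7*g + 10) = (g - 5)*(g - 3)*(g - 2)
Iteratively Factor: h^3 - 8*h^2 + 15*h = (h - 5)*(h^2 - 3*h) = (h - 5)*(h - 3)*(h)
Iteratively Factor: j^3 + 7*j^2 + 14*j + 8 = (j + 1)*(j^2 + 6*j + 8) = (j + 1)*(j + 2)*(j + 4)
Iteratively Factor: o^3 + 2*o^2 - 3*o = (o + 3)*(o^2 - o) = o*(o + 3)*(o - 1)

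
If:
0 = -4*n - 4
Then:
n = -1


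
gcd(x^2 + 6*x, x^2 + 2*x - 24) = x + 6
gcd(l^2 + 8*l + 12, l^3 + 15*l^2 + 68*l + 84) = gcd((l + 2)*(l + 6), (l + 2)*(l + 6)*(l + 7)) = l^2 + 8*l + 12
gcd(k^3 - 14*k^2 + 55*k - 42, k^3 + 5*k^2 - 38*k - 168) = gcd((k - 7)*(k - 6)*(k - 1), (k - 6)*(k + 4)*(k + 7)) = k - 6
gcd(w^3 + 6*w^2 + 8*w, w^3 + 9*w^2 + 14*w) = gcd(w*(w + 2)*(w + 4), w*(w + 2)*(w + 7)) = w^2 + 2*w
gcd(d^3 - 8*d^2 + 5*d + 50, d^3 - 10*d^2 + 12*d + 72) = d + 2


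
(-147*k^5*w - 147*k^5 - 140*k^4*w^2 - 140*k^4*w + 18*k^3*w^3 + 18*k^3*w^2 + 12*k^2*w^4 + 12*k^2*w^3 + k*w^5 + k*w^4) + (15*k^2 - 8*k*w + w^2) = -147*k^5*w - 147*k^5 - 140*k^4*w^2 - 140*k^4*w + 18*k^3*w^3 + 18*k^3*w^2 + 12*k^2*w^4 + 12*k^2*w^3 + 15*k^2 + k*w^5 + k*w^4 - 8*k*w + w^2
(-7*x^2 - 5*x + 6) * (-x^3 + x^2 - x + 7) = 7*x^5 - 2*x^4 - 4*x^3 - 38*x^2 - 41*x + 42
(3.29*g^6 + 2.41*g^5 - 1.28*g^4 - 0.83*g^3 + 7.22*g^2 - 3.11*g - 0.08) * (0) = 0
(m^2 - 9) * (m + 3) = m^3 + 3*m^2 - 9*m - 27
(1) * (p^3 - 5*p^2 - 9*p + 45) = p^3 - 5*p^2 - 9*p + 45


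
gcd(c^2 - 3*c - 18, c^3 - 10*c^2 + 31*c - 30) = 1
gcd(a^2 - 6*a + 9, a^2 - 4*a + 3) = a - 3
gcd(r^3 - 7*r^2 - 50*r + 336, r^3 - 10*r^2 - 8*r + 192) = r^2 - 14*r + 48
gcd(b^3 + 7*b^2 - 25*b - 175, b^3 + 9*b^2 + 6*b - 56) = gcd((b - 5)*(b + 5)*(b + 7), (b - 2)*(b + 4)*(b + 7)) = b + 7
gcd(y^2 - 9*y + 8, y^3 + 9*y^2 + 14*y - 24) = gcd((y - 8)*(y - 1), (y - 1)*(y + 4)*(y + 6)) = y - 1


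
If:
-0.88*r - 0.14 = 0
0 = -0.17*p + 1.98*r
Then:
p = -1.85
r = -0.16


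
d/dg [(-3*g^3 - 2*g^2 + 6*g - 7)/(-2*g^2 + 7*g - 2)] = (6*g^4 - 42*g^3 + 16*g^2 - 20*g + 37)/(4*g^4 - 28*g^3 + 57*g^2 - 28*g + 4)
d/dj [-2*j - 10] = -2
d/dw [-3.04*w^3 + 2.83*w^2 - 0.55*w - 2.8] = -9.12*w^2 + 5.66*w - 0.55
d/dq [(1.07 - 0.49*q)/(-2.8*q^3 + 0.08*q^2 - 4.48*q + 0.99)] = (-2.744*q^3 + 9.0272*q^2 - 0.1712*q + 4.3085)/(7.84*q^6 - 0.448*q^5 + 25.0944*q^4 - 6.2608*q^3 + 20.2288*q^2 - 8.8704*q + 0.9801)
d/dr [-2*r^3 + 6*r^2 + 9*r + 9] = -6*r^2 + 12*r + 9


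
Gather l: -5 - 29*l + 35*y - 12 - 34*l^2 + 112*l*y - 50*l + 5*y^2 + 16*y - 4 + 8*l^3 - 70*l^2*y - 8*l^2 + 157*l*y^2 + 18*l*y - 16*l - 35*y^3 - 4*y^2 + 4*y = 8*l^3 + l^2*(-70*y - 42) + l*(157*y^2 + 130*y - 95) - 35*y^3 + y^2 + 55*y - 21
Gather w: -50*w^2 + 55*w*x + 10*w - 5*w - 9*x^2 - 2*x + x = -50*w^2 + w*(55*x + 5) - 9*x^2 - x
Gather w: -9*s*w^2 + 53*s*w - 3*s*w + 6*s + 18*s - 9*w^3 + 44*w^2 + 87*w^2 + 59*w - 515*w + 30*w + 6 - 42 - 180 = 24*s - 9*w^3 + w^2*(131 - 9*s) + w*(50*s - 426) - 216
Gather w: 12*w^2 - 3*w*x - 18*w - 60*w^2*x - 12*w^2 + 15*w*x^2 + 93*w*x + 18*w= -60*w^2*x + w*(15*x^2 + 90*x)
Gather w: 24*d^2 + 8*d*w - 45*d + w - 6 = 24*d^2 - 45*d + w*(8*d + 1) - 6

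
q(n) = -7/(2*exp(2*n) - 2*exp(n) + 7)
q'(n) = -7*(-4*exp(2*n) + 2*exp(n))/(2*exp(2*n) - 2*exp(n) + 7)^2 = (28*exp(n) - 14)*exp(n)/(2*exp(2*n) - 2*exp(n) + 7)^2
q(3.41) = -0.00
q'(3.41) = 0.01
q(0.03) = -0.99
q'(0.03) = 0.31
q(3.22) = -0.01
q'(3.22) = 0.01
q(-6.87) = -1.00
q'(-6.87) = -0.00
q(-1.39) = -1.06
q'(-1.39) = -0.04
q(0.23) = -0.91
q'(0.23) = 0.46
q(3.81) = -0.00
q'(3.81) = 0.00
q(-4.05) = -1.00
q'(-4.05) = -0.00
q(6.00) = 0.00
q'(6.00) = 0.00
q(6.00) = 0.00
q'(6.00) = 0.00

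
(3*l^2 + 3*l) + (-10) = 3*l^2 + 3*l - 10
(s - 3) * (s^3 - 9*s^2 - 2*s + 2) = s^4 - 12*s^3 + 25*s^2 + 8*s - 6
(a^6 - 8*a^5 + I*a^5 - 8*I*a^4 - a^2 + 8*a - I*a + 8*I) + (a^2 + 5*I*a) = a^6 - 8*a^5 + I*a^5 - 8*I*a^4 + 8*a + 4*I*a + 8*I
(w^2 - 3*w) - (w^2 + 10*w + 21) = -13*w - 21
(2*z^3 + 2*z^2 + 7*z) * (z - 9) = 2*z^4 - 16*z^3 - 11*z^2 - 63*z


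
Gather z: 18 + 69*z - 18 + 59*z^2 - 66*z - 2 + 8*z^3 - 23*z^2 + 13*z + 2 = 8*z^3 + 36*z^2 + 16*z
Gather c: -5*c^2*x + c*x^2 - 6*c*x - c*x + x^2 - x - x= -5*c^2*x + c*(x^2 - 7*x) + x^2 - 2*x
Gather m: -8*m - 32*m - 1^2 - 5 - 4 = -40*m - 10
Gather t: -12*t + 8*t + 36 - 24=12 - 4*t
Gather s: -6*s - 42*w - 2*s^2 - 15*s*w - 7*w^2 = -2*s^2 + s*(-15*w - 6) - 7*w^2 - 42*w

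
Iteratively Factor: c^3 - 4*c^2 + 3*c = (c - 1)*(c^2 - 3*c) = (c - 3)*(c - 1)*(c)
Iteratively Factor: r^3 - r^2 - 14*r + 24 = (r - 2)*(r^2 + r - 12) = (r - 2)*(r + 4)*(r - 3)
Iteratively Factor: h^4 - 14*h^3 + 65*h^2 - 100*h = (h)*(h^3 - 14*h^2 + 65*h - 100) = h*(h - 5)*(h^2 - 9*h + 20) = h*(h - 5)^2*(h - 4)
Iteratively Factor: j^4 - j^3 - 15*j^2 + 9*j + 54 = (j + 3)*(j^3 - 4*j^2 - 3*j + 18) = (j - 3)*(j + 3)*(j^2 - j - 6) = (j - 3)^2*(j + 3)*(j + 2)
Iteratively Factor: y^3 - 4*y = (y - 2)*(y^2 + 2*y) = (y - 2)*(y + 2)*(y)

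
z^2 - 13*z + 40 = (z - 8)*(z - 5)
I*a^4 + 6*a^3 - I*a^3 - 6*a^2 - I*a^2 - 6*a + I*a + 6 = (a - 1)^2*(a - 6*I)*(I*a + I)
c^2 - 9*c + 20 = (c - 5)*(c - 4)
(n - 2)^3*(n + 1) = n^4 - 5*n^3 + 6*n^2 + 4*n - 8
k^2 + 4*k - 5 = (k - 1)*(k + 5)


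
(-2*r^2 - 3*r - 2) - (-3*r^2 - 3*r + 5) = r^2 - 7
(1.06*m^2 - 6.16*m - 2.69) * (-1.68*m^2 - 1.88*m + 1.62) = -1.7808*m^4 + 8.356*m^3 + 17.8172*m^2 - 4.922*m - 4.3578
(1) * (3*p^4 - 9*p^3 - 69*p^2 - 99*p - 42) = 3*p^4 - 9*p^3 - 69*p^2 - 99*p - 42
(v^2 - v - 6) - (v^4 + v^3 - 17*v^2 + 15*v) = -v^4 - v^3 + 18*v^2 - 16*v - 6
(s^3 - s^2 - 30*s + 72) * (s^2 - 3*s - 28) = s^5 - 4*s^4 - 55*s^3 + 190*s^2 + 624*s - 2016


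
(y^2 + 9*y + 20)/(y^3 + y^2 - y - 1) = (y^2 + 9*y + 20)/(y^3 + y^2 - y - 1)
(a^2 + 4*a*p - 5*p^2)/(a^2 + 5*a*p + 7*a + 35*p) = (a - p)/(a + 7)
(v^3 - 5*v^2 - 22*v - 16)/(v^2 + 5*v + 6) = (v^2 - 7*v - 8)/(v + 3)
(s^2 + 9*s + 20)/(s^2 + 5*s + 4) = (s + 5)/(s + 1)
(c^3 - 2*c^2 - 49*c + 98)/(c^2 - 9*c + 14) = c + 7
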